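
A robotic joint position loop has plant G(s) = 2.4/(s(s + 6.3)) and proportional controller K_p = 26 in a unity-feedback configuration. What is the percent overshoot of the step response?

Closed-loop characteristic equation: s² + 6.3s + 62.4 = 0, so ω_n = 7.899 rad/s and ζ = 6.3/(2·7.899) = 0.3988.
%OS = 100·exp(−πζ/√(1−ζ²)) = 100·exp(−π·0.3988/√0.841) = 25.5%.

25.5%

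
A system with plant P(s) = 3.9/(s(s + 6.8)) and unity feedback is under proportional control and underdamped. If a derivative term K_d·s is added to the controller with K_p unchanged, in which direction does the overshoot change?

decrease

The derivative term adds K·K_d to the s-coefficient of the characteristic equation, raising 2ζω_n while ω_n is unchanged; ζ increases, so overshoot decreases.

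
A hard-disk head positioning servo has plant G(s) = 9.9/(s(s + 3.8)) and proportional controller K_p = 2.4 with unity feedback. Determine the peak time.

T_p = 0.7 s

From 1 + K_pG(s) = 0: s² + 3.8s + 23.76 = 0 ⇒ ω_n = 4.874, ζ = 0.3898.
Damped frequency ω_d = ω_n√(1−ζ²) = 4.489 rad/s, so peak time T_p = π/ω_d = 0.7 s.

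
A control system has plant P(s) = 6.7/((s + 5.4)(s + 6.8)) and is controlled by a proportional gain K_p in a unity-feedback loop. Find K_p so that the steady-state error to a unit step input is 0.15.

For a type-0 loop with proportional control, e_ss = 1/(1 + K_p·P(0)).
P(0) = 0.1825. Require 1/(1 + K_p·0.1825) = 0.15, so 1 + 0.1825·K_p = 6.667.
K_p = (6.667 − 1)/0.1825 = 31.1.

K_p = 31.1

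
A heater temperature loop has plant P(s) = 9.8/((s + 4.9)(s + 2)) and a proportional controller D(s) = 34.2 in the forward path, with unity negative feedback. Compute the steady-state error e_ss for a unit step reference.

0.0284

The loop is type 0. Static position error constant K_pos = D(0)·P(0) = 34.2·1 = 34.2.
Steady-state error to a unit step: e_ss = 1/(1+K_pos) = 1/35.2 = 0.0284.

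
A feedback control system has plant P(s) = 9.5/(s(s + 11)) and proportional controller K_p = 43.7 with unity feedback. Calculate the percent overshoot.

Closed-loop characteristic equation: s² + 11s + 415.2 = 0, so ω_n = 20.38 rad/s and ζ = 11/(2·20.38) = 0.2699.
%OS = 100·exp(−πζ/√(1−ζ²)) = 100·exp(−π·0.2699/√0.9271) = 41.4%.

41.4%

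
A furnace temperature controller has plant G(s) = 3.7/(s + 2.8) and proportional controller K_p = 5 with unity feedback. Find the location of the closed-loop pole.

Closed-loop transfer function: T(s) = K_p·G(s)/(1 + K_p·G(s)) = 18.5/(s + 2.8 + 18.5) = 18.5/(s + 21.3).
The closed-loop pole is at s = −21.3.

s = -21.3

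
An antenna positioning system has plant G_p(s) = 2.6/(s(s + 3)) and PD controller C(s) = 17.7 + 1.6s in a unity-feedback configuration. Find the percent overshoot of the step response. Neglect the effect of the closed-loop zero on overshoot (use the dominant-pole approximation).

14.2%

Forward path: (17.7 + 1.6s)·2.6/(s(s+3)). The closed-loop characteristic equation is s² + (3 + 2.6·1.6)s + 2.6·17.7 = 0.
That is s² + 7.16s + 46.02 = 0, so ω_n = 6.784 rad/s and ζ = 7.16/(2·6.784) = 0.5277.
%OS = 100·exp(−πζ/√(1−ζ²)) = 14.2%.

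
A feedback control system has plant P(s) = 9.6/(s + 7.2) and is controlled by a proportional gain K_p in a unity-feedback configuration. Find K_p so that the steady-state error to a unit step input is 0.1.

K_p = 6.75

The loop is type 0, so e_ss(step) = 1/(1 + K_pos) with K_pos = K_p·P(0).
P(0) = 1.333. Require 1/(1 + K_p·1.333) = 0.1, so 1 + 1.333·K_p = 10.
K_p = (10 − 1)/1.333 = 6.75.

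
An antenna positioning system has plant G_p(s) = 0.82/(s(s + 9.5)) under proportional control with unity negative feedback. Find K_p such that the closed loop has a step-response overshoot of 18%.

K_p = 120

From %OS = 100·exp(−πζ/√(1−ζ²)) = 18%, ζ = −ln(0.18)/√(π²+ln²(0.18)) = 0.4791.
Characteristic equation s² + 9.5s + 0.82K_p = 0 gives ζ = 9.5/(2√(0.82K_p)).
Setting ζ = 0.4791: √(0.82K_p) = 9.5/(2·0.4791) = 9.914, so K_p = 98.29/0.82 = 120.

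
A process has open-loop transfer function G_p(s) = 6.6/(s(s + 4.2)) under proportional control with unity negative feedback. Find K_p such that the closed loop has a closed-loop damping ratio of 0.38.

K_p = 4.63

Closed-loop characteristic equation: s² + 4.2s + K_p·6.6 = 0.
So ω_n = √(6.6K_p) and 2ζω_n = 4.2, giving ζ = 4.2/(2√(6.6K_p)).
Setting ζ = 0.38: √(6.6K_p) = 4.2/(2·0.38) = 5.526, so K_p = 30.54/6.6 = 4.63.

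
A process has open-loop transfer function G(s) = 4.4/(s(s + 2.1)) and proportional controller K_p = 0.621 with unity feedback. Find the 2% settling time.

Closed-loop characteristic equation: s² + 2.1s + 2.732 = 0, so ω_n = 1.653 rad/s and ζ = 2.1/(2·1.653) = 0.6352.
2% settling time T_s ≈ 4/(ζω_n) = 4/1.05 = 3.81 s.

T_s ≈ 3.81 s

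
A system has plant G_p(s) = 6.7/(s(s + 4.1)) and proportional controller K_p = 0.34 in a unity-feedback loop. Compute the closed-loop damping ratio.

With unity feedback the closed-loop characteristic equation is s² + 4.1s + 0.34·6.7 = s² + 4.1s + 2.278 = 0.
Matching s² + 2ζω_n s + ω_n²: ω_n = √2.278 = 1.509 rad/s and 2ζω_n = 4.1, so ζ = 4.1/(2·1.509) = 1.36.

ζ = 1.36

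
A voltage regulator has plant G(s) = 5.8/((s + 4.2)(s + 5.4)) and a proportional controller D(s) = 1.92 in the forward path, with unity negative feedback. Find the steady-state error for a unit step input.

0.671

The loop is type 0. Static position error constant K_pos = D(0)·G(0) = 1.92·0.2557 = 0.491.
Steady-state error to a unit step: e_ss = 1/(1+K_pos) = 1/1.491 = 0.671.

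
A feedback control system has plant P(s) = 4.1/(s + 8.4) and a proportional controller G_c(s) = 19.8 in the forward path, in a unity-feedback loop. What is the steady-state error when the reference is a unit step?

The loop is type 0. Static position error constant K_pos = G_c(0)·P(0) = 19.8·0.4881 = 9.664.
Steady-state error to a unit step: e_ss = 1/(1+K_pos) = 1/10.66 = 0.0938.

0.0938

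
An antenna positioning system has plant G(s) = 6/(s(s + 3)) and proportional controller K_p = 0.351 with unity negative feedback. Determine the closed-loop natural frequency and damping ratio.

1 + K_p·G(s) = 0 gives s² + 3s + 2.106 = 0.
Matching s² + 2ζω_n s + ω_n²: ω_n = √2.106 = 1.451 rad/s and 2ζω_n = 3, so ζ = 3/(2·1.451) = 1.03.

ω_n = 1.45 rad/s, ζ = 1.03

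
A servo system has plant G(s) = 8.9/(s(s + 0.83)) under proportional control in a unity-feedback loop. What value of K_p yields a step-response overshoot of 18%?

From %OS = 100·exp(−πζ/√(1−ζ²)) = 18%, ζ = −ln(0.18)/√(π²+ln²(0.18)) = 0.4791.
Characteristic equation s² + 0.83s + 8.9K_p = 0 gives ζ = 0.83/(2√(8.9K_p)).
Setting ζ = 0.4791: √(8.9K_p) = 0.83/(2·0.4791) = 0.8662, so K_p = 0.7503/8.9 = 0.0843.

K_p = 0.0843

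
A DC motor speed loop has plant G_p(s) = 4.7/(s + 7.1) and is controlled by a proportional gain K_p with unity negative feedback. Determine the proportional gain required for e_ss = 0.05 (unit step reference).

K_p = 28.7

For a type-0 loop with proportional control, e_ss = 1/(1 + K_p·G_p(0)).
G_p(0) = 0.662. Require 1/(1 + K_p·0.662) = 0.05, so 1 + 0.662·K_p = 20.
K_p = (20 − 1)/0.662 = 28.7.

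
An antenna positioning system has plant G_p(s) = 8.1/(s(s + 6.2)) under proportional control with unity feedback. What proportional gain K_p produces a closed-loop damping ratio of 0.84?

K_p = 1.68

Closed-loop characteristic equation: s² + 6.2s + K_p·8.1 = 0.
So ω_n = √(8.1K_p) and 2ζω_n = 6.2, giving ζ = 6.2/(2√(8.1K_p)).
Setting ζ = 0.84: √(8.1K_p) = 6.2/(2·0.84) = 3.69, so K_p = 13.62/8.1 = 1.68.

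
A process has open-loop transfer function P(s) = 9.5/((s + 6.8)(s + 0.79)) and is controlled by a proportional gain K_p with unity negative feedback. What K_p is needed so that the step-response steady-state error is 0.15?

The loop is type 0, so e_ss(step) = 1/(1 + K_pos) with K_pos = K_p·P(0).
P(0) = 1.768. Require 1/(1 + K_p·1.768) = 0.15, so 1 + 1.768·K_p = 6.667.
K_p = (6.667 − 1)/1.768 = 3.2.

K_p = 3.2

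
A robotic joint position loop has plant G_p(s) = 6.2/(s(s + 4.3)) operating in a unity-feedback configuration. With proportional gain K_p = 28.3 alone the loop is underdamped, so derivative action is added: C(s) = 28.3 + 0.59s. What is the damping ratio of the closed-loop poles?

ζ = 0.3

Forward path: (28.3 + 0.59s)·6.2/(s(s+4.3)). The closed-loop characteristic equation is s² + (4.3 + 6.2·0.59)s + 6.2·28.3 = 0.
That is s² + 7.958s + 175.5 = 0, so ω_n = 13.25 rad/s and ζ = 7.958/(2·13.25) = 0.3004.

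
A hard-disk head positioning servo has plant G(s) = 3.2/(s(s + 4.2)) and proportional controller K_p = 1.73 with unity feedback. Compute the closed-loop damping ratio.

The closed-loop denominator is s(s+4.2) + 1.73·3.2 = s² + 4.2s + 5.536.
So ω_n² = 5.536 ⇒ ω_n = 2.353 rad/s, and ζ = 4.2/(2ω_n) = 0.893.

ζ = 0.893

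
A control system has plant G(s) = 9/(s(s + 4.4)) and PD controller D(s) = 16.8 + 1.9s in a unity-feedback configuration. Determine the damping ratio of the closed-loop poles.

Forward path: (16.8 + 1.9s)·9/(s(s+4.4)). The closed-loop characteristic equation is s² + (4.4 + 9·1.9)s + 9·16.8 = 0.
That is s² + 21.5s + 151.2 = 0, so ω_n = 12.3 rad/s and ζ = 21.5/(2·12.3) = 0.8742.

ζ = 0.874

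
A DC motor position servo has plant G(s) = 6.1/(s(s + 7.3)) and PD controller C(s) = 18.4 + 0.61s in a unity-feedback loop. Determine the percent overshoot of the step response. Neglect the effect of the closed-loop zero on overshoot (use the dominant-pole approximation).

14.8%

Forward path: (18.4 + 0.61s)·6.1/(s(s+7.3)). The closed-loop characteristic equation is s² + (7.3 + 6.1·0.61)s + 6.1·18.4 = 0.
That is s² + 11.02s + 112.2 = 0, so ω_n = 10.59 rad/s and ζ = 11.02/(2·10.59) = 0.5201.
%OS = 100·exp(−πζ/√(1−ζ²)) = 14.8%.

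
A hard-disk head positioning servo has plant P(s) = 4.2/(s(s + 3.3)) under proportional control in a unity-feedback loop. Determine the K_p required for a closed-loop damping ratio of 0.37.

Closed-loop characteristic equation: s² + 3.3s + K_p·4.2 = 0.
So ω_n = √(4.2K_p) and 2ζω_n = 3.3, giving ζ = 3.3/(2√(4.2K_p)).
Setting ζ = 0.37: √(4.2K_p) = 3.3/(2·0.37) = 4.459, so K_p = 19.89/4.2 = 4.73.

K_p = 4.73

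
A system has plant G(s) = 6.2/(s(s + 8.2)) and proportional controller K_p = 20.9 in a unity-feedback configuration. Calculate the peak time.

T_p = 0.296 s

From 1 + K_pG(s) = 0: s² + 8.2s + 129.6 = 0 ⇒ ω_n = 11.38, ζ = 0.3602.
Damped frequency ω_d = ω_n√(1−ζ²) = 10.62 rad/s, so peak time T_p = π/ω_d = 0.296 s.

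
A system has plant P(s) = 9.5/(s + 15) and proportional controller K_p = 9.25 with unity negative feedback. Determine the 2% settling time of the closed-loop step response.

Closed-loop transfer function: T(s) = K_p·P(s)/(1 + K_p·P(s)) = 87.88/(s + 15 + 87.88) = 87.88/(s + 102.9).
Time constant τ = 1/102.9 = 0.009721 s, so the 2% settling time is about 4τ = 0.0389 s.

T_s ≈ 0.0389 s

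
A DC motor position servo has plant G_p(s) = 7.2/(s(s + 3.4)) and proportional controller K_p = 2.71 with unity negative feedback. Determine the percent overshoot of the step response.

27%

From 1 + K_pG_p(s) = 0: s² + 3.4s + 19.51 = 0 ⇒ ω_n = 4.417, ζ = 0.3849.
%OS = 100·exp(−πζ/√(1−ζ²)) = 100·exp(−π·0.3849/√0.8519) = 27%.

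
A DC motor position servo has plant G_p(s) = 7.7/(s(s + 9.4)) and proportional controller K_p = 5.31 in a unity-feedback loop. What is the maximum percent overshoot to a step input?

Closed-loop characteristic equation: s² + 9.4s + 40.89 = 0, so ω_n = 6.394 rad/s and ζ = 9.4/(2·6.394) = 0.735.
%OS = 100·exp(−πζ/√(1−ζ²)) = 100·exp(−π·0.735/√0.4597) = 3.32%.

3.32%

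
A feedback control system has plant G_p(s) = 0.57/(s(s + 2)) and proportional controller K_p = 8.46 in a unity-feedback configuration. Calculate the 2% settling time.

Closed-loop characteristic equation: s² + 2s + 4.822 = 0, so ω_n = 2.196 rad/s and ζ = 2/(2·2.196) = 0.4554.
2% settling time T_s ≈ 4/(ζω_n) = 4/1 = 4 s.

T_s ≈ 4 s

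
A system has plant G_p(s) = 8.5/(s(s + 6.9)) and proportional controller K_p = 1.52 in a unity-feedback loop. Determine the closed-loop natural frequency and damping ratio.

ω_n = 3.59 rad/s, ζ = 0.96

With unity feedback the closed-loop characteristic equation is s² + 6.9s + 1.52·8.5 = s² + 6.9s + 12.92 = 0.
So ω_n² = 12.92 ⇒ ω_n = 3.594 rad/s, and ζ = 6.9/(2ω_n) = 0.96.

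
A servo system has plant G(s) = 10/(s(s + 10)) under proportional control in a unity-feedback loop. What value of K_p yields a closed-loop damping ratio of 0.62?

K_p = 6.5

Closed-loop characteristic equation: s² + 10s + K_p·10 = 0.
So ω_n = √(10K_p) and 2ζω_n = 10, giving ζ = 10/(2√(10K_p)).
Setting ζ = 0.62: √(10K_p) = 10/(2·0.62) = 8.065, so K_p = 65.04/10 = 6.5.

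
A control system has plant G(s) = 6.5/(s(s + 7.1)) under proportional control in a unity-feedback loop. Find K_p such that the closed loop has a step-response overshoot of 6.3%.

From %OS = 100·exp(−πζ/√(1−ζ²)) = 6.3%, ζ = −ln(0.063)/√(π²+ln²(0.063)) = 0.6606.
Characteristic equation s² + 7.1s + 6.5K_p = 0 gives ζ = 7.1/(2√(6.5K_p)).
Setting ζ = 0.6606: √(6.5K_p) = 7.1/(2·0.6606) = 5.374, so K_p = 28.88/6.5 = 4.44.

K_p = 4.44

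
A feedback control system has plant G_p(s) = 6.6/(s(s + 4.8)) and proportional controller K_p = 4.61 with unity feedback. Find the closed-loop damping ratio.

ζ = 0.435

With unity feedback the closed-loop characteristic equation is s² + 4.8s + 4.61·6.6 = s² + 4.8s + 30.43 = 0.
Matching s² + 2ζω_n s + ω_n²: ω_n = √30.43 = 5.516 rad/s and 2ζω_n = 4.8, so ζ = 4.8/(2·5.516) = 0.435.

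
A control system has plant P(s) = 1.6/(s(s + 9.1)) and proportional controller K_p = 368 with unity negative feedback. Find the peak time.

The closed-loop denominator s² + 9.1s + 588.8 gives ω_n = √588.8 = 24.27 and ζ = 9.1/(2ω_n) = 0.1875.
Damped frequency ω_d = ω_n√(1−ζ²) = 23.83 rad/s, so peak time T_p = π/ω_d = 0.132 s.

T_p = 0.132 s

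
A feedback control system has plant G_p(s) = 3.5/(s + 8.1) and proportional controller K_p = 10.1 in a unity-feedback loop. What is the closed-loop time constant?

τ = 0.023 s

Closed-loop transfer function: T(s) = K_p·G_p(s)/(1 + K_p·G_p(s)) = 35.35/(s + 8.1 + 35.35) = 35.35/(s + 43.45).
Time constant τ = 1/43.45 = 0.023 s.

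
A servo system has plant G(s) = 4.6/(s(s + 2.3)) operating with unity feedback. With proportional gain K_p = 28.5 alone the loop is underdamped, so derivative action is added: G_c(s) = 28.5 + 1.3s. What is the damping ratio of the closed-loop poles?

ζ = 0.362

Forward path: (28.5 + 1.3s)·4.6/(s(s+2.3)). The closed-loop characteristic equation is s² + (2.3 + 4.6·1.3)s + 4.6·28.5 = 0.
That is s² + 8.28s + 131.1 = 0, so ω_n = 11.45 rad/s and ζ = 8.28/(2·11.45) = 0.3616.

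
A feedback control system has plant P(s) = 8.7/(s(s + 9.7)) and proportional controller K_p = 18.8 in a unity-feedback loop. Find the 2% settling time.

Closed-loop characteristic equation: s² + 9.7s + 163.6 = 0, so ω_n = 12.79 rad/s and ζ = 9.7/(2·12.79) = 0.3792.
2% settling time T_s ≈ 4/(ζω_n) = 4/4.85 = 0.825 s.

T_s ≈ 0.825 s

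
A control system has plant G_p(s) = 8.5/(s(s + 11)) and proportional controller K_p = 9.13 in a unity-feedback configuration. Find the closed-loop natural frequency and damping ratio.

With unity feedback the closed-loop characteristic equation is s² + 11s + 9.13·8.5 = s² + 11s + 77.61 = 0.
Matching s² + 2ζω_n s + ω_n²: ω_n = √77.61 = 8.809 rad/s and 2ζω_n = 11, so ζ = 11/(2·8.809) = 0.624.

ω_n = 8.81 rad/s, ζ = 0.624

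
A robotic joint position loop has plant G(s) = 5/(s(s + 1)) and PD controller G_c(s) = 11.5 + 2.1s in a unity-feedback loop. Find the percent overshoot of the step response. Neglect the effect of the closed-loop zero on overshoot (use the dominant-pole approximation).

Forward path: (11.5 + 2.1s)·5/(s(s+1)). The closed-loop characteristic equation is s² + (1 + 5·2.1)s + 5·11.5 = 0.
That is s² + 11.5s + 57.5 = 0, so ω_n = 7.583 rad/s and ζ = 11.5/(2·7.583) = 0.7583.
%OS = 100·exp(−πζ/√(1−ζ²)) = 2.59%.

2.59%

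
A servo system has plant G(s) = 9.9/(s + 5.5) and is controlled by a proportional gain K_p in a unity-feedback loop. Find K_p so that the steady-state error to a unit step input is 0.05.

Steady-state error for a unit step on this type-0 loop is 1/(1 + K_p·G(0)).
G(0) = 1.8. Require 1/(1 + K_p·1.8) = 0.05, so 1 + 1.8·K_p = 20.
K_p = (20 − 1)/1.8 = 10.6.

K_p = 10.6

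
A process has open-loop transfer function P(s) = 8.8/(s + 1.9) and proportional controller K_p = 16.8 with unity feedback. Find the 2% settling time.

Closed-loop transfer function: T(s) = K_p·P(s)/(1 + K_p·P(s)) = 147.8/(s + 1.9 + 147.8) = 147.8/(s + 149.7).
Time constant τ = 1/149.7 = 0.006678 s, so the 2% settling time is about 4τ = 0.0267 s.

T_s ≈ 0.0267 s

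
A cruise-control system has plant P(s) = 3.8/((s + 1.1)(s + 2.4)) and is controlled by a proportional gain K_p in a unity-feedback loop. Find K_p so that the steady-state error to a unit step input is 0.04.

For a type-0 loop with proportional control, e_ss = 1/(1 + K_p·P(0)).
P(0) = 1.439. Require 1/(1 + K_p·1.439) = 0.04, so 1 + 1.439·K_p = 25.
K_p = (25 − 1)/1.439 = 16.7.

K_p = 16.7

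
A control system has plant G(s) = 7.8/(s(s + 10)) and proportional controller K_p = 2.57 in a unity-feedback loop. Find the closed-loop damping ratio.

ζ = 1.12

The closed-loop denominator is s(s+10) + 2.57·7.8 = s² + 10s + 20.05.
So ω_n² = 20.05 ⇒ ω_n = 4.477 rad/s, and ζ = 10/(2ω_n) = 1.12.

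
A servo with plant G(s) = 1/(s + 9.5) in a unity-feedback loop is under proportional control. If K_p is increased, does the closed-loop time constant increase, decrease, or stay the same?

The closed-loop bandwidth 9.5+K_p·1 grows with K_p, so τ shrinks.

decrease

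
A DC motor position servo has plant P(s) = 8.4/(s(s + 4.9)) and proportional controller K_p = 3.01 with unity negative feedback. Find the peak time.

T_p = 0.715 s

From 1 + K_pP(s) = 0: s² + 4.9s + 25.28 = 0 ⇒ ω_n = 5.028, ζ = 0.4872.
Damped frequency ω_d = ω_n√(1−ζ²) = 4.391 rad/s, so peak time T_p = π/ω_d = 0.715 s.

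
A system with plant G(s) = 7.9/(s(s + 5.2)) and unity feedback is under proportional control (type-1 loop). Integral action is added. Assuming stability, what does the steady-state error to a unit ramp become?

The integrator raises the loop to type 2, so K_v → ∞ and e_ss to a ramp is zero.

0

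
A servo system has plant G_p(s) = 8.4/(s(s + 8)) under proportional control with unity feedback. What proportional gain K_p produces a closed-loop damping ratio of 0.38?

K_p = 13.2

Closed-loop characteristic equation: s² + 8s + K_p·8.4 = 0.
So ω_n = √(8.4K_p) and 2ζω_n = 8, giving ζ = 8/(2√(8.4K_p)).
Setting ζ = 0.38: √(8.4K_p) = 8/(2·0.38) = 10.53, so K_p = 110.8/8.4 = 13.2.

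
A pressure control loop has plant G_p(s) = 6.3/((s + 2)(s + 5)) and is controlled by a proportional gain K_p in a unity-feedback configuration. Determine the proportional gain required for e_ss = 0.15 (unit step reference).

For a type-0 loop with proportional control, e_ss = 1/(1 + K_p·G_p(0)).
G_p(0) = 0.63. Require 1/(1 + K_p·0.63) = 0.15, so 1 + 0.63·K_p = 6.667.
K_p = (6.667 − 1)/0.63 = 8.99.

K_p = 8.99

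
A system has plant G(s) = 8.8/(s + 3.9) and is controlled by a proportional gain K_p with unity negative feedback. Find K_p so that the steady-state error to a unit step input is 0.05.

For a type-0 loop with proportional control, e_ss = 1/(1 + K_p·G(0)).
G(0) = 2.256. Require 1/(1 + K_p·2.256) = 0.05, so 1 + 2.256·K_p = 20.
K_p = (20 − 1)/2.256 = 8.42.

K_p = 8.42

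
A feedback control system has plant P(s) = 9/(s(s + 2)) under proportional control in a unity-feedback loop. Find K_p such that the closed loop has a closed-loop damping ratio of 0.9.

Closed-loop characteristic equation: s² + 2s + K_p·9 = 0.
So ω_n = √(9K_p) and 2ζω_n = 2, giving ζ = 2/(2√(9K_p)).
Setting ζ = 0.9: √(9K_p) = 2/(2·0.9) = 1.111, so K_p = 1.235/9 = 0.137.

K_p = 0.137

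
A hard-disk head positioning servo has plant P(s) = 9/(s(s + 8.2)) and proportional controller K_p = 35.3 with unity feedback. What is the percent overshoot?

Closed-loop characteristic equation: s² + 8.2s + 317.7 = 0, so ω_n = 17.82 rad/s and ζ = 8.2/(2·17.82) = 0.23.
%OS = 100·exp(−πζ/√(1−ζ²)) = 100·exp(−π·0.23/√0.9471) = 47.6%.

47.6%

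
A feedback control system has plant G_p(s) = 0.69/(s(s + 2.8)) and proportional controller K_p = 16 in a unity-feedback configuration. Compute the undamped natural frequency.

With unity feedback the closed-loop characteristic equation is s² + 2.8s + 16·0.69 = s² + 2.8s + 11.04 = 0.
Matching s² + 2ζω_n s + ω_n²: ω_n = √11.04 = 3.323 rad/s and 2ζω_n = 2.8, so ζ = 2.8/(2·3.323) = 0.421.

ω_n = 3.32 rad/s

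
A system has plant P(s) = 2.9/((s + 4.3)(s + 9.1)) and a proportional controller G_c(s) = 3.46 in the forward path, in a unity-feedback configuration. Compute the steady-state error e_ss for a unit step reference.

The loop is type 0. Static position error constant K_pos = G_c(0)·P(0) = 3.46·0.07411 = 0.2564.
Steady-state error to a unit step: e_ss = 1/(1+K_pos) = 1/1.256 = 0.796.

0.796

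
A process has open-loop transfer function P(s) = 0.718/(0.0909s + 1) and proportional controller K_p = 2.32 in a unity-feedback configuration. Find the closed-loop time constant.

τ = 0.0341 s

Closed loop: T(s) = K_p·P/(1+K_p·P) = 1.666/(0.0909s + 1 + 1.666), with pole at s = −(1 + 1.666)/0.0909 = −29.33.
Closed-loop time constant τ = 1/29.33 = 0.0341 s.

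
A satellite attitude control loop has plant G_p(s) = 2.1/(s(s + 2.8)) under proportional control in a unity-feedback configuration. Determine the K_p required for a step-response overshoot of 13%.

From %OS = 100·exp(−πζ/√(1−ζ²)) = 13%, ζ = −ln(0.13)/√(π²+ln²(0.13)) = 0.5446.
Characteristic equation s² + 2.8s + 2.1K_p = 0 gives ζ = 2.8/(2√(2.1K_p)).
Setting ζ = 0.5446: √(2.1K_p) = 2.8/(2·0.5446) = 2.57, so K_p = 6.607/2.1 = 3.15.

K_p = 3.15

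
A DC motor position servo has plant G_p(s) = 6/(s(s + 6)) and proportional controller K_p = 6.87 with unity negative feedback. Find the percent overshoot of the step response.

Closed-loop characteristic equation: s² + 6s + 41.22 = 0, so ω_n = 6.42 rad/s and ζ = 6/(2·6.42) = 0.4673.
%OS = 100·exp(−πζ/√(1−ζ²)) = 100·exp(−π·0.4673/√0.7817) = 19%.

19%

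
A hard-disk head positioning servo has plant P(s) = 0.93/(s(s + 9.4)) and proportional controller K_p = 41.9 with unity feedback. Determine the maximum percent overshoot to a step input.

2.75%

The closed-loop denominator s² + 9.4s + 38.97 gives ω_n = √38.97 = 6.242 and ζ = 9.4/(2ω_n) = 0.7529.
%OS = 100·exp(−πζ/√(1−ζ²)) = 100·exp(−π·0.7529/√0.4331) = 2.75%.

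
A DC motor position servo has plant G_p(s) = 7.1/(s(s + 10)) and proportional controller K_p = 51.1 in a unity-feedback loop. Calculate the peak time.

From 1 + K_pG_p(s) = 0: s² + 10s + 362.8 = 0 ⇒ ω_n = 19.05, ζ = 0.2625.
Damped frequency ω_d = ω_n√(1−ζ²) = 18.38 rad/s, so peak time T_p = π/ω_d = 0.171 s.

T_p = 0.171 s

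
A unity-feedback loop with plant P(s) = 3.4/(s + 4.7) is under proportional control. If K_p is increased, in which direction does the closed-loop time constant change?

decrease

Closed-loop pole is at s = −(4.7+K_p·3.4); larger K_p moves it further left, so τ = 1/(4.7+K_p·3.4) decreases.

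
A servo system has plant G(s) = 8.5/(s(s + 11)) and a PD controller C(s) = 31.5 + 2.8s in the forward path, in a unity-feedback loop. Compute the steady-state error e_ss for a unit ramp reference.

The loop has one pole at the origin (type 1). Velocity error constant K_v = lim_{s→0} s·C(s)G(s) = 31.5·8.5/11 = 24.34.
Steady-state error to a unit ramp: e_ss = 1/K_v = 0.0411.

0.0411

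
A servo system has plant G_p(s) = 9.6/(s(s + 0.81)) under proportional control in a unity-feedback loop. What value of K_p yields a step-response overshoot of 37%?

From %OS = 100·exp(−πζ/√(1−ζ²)) = 37%, ζ = −ln(0.37)/√(π²+ln²(0.37)) = 0.3017.
Characteristic equation s² + 0.81s + 9.6K_p = 0 gives ζ = 0.81/(2√(9.6K_p)).
Setting ζ = 0.3017: √(9.6K_p) = 0.81/(2·0.3017) = 1.342, so K_p = 1.802/9.6 = 0.188.

K_p = 0.188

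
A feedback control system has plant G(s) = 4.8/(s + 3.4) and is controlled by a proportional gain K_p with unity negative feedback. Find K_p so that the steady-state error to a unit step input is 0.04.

For a type-0 loop with proportional control, e_ss = 1/(1 + K_p·G(0)).
G(0) = 1.412. Require 1/(1 + K_p·1.412) = 0.04, so 1 + 1.412·K_p = 25.
K_p = (25 − 1)/1.412 = 17.

K_p = 17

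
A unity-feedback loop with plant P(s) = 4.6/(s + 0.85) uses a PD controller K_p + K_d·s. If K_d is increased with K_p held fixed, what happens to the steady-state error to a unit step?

unchanged

K_d affects only the transient (the s-coefficient); the DC loop gain, and hence e_ss, depends only on K_p.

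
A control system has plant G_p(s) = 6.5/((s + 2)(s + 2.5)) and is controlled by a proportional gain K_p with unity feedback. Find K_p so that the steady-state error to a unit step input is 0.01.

For a type-0 loop with proportional control, e_ss = 1/(1 + K_p·G_p(0)).
G_p(0) = 1.3. Require 1/(1 + K_p·1.3) = 0.01, so 1 + 1.3·K_p = 100.
K_p = (100 − 1)/1.3 = 76.2.

K_p = 76.2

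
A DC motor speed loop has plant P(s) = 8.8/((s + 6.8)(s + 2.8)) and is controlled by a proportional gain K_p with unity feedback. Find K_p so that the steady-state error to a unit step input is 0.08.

K_p = 24.9

The loop is type 0, so e_ss(step) = 1/(1 + K_pos) with K_pos = K_p·P(0).
P(0) = 0.4622. Require 1/(1 + K_p·0.4622) = 0.08, so 1 + 0.4622·K_p = 12.5.
K_p = (12.5 − 1)/0.4622 = 24.9.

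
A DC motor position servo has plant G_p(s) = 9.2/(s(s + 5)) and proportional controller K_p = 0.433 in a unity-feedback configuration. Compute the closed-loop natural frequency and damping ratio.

The closed-loop denominator is s(s+5) + 0.433·9.2 = s² + 5s + 3.984.
Matching s² + 2ζω_n s + ω_n²: ω_n = √3.984 = 1.996 rad/s and 2ζω_n = 5, so ζ = 5/(2·1.996) = 1.25.

ω_n = 2 rad/s, ζ = 1.25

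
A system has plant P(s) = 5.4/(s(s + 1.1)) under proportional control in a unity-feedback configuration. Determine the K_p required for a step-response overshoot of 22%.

K_p = 0.297

From %OS = 100·exp(−πζ/√(1−ζ²)) = 22%, ζ = −ln(0.22)/√(π²+ln²(0.22)) = 0.4342.
Characteristic equation s² + 1.1s + 5.4K_p = 0 gives ζ = 1.1/(2√(5.4K_p)).
Setting ζ = 0.4342: √(5.4K_p) = 1.1/(2·0.4342) = 1.267, so K_p = 1.605/5.4 = 0.297.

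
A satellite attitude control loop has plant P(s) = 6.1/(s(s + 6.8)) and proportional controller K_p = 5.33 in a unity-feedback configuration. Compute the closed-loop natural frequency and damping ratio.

ω_n = 5.7 rad/s, ζ = 0.596

1 + K_p·P(s) = 0 gives s² + 6.8s + 32.51 = 0.
So ω_n² = 32.51 ⇒ ω_n = 5.702 rad/s, and ζ = 6.8/(2ω_n) = 0.596.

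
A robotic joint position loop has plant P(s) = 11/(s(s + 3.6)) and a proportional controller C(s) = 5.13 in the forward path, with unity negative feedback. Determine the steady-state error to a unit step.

0

The open loop C(s)P(s) has a pole at the origin (type 1), so the static position error constant is infinite and e_ss = 1/(1+∞) = 0.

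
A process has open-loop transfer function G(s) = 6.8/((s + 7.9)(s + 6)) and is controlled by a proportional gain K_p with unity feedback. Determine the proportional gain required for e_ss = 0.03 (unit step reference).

K_p = 225

For a type-0 loop with proportional control, e_ss = 1/(1 + K_p·G(0)).
G(0) = 0.1435. Require 1/(1 + K_p·0.1435) = 0.03, so 1 + 0.1435·K_p = 33.33.
K_p = (33.33 − 1)/0.1435 = 225.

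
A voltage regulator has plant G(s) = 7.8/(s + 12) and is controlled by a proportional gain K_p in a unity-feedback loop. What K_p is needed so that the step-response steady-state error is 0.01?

K_p = 152

For a type-0 loop with proportional control, e_ss = 1/(1 + K_p·G(0)).
G(0) = 0.65. Require 1/(1 + K_p·0.65) = 0.01, so 1 + 0.65·K_p = 100.
K_p = (100 − 1)/0.65 = 152.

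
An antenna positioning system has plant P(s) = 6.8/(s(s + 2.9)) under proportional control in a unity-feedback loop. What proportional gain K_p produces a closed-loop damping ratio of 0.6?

K_p = 0.859

Closed-loop characteristic equation: s² + 2.9s + K_p·6.8 = 0.
So ω_n = √(6.8K_p) and 2ζω_n = 2.9, giving ζ = 2.9/(2√(6.8K_p)).
Setting ζ = 0.6: √(6.8K_p) = 2.9/(2·0.6) = 2.417, so K_p = 5.84/6.8 = 0.859.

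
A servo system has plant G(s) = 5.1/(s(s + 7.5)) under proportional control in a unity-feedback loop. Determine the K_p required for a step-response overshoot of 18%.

From %OS = 100·exp(−πζ/√(1−ζ²)) = 18%, ζ = −ln(0.18)/√(π²+ln²(0.18)) = 0.4791.
Characteristic equation s² + 7.5s + 5.1K_p = 0 gives ζ = 7.5/(2√(5.1K_p)).
Setting ζ = 0.4791: √(5.1K_p) = 7.5/(2·0.4791) = 7.827, so K_p = 61.26/5.1 = 12.

K_p = 12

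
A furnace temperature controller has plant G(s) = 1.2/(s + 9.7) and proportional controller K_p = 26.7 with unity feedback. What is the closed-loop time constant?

τ = 0.024 s

Closed-loop transfer function: T(s) = K_p·G(s)/(1 + K_p·G(s)) = 32.04/(s + 9.7 + 32.04) = 32.04/(s + 41.74).
Time constant τ = 1/41.74 = 0.024 s.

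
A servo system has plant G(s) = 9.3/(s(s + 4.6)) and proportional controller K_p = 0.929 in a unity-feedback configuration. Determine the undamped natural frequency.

1 + K_p·G(s) = 0 gives s² + 4.6s + 8.64 = 0.
Matching s² + 2ζω_n s + ω_n²: ω_n = √8.64 = 2.939 rad/s and 2ζω_n = 4.6, so ζ = 4.6/(2·2.939) = 0.782.

ω_n = 2.94 rad/s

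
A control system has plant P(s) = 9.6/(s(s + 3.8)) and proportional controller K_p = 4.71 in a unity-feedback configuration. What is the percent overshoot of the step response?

From 1 + K_pP(s) = 0: s² + 3.8s + 45.22 = 0 ⇒ ω_n = 6.724, ζ = 0.2826.
%OS = 100·exp(−πζ/√(1−ζ²)) = 100·exp(−π·0.2826/√0.9202) = 39.6%.

39.6%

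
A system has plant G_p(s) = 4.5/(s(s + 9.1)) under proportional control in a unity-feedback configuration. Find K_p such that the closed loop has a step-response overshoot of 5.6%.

From %OS = 100·exp(−πζ/√(1−ζ²)) = 5.6%, ζ = −ln(0.056)/√(π²+ln²(0.056)) = 0.6761.
Characteristic equation s² + 9.1s + 4.5K_p = 0 gives ζ = 9.1/(2√(4.5K_p)).
Setting ζ = 0.6761: √(4.5K_p) = 9.1/(2·0.6761) = 6.73, so K_p = 45.3/4.5 = 10.1.

K_p = 10.1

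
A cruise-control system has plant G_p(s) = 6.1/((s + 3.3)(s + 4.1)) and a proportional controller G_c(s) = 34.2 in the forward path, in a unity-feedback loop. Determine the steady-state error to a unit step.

0.0609

The loop is type 0. Static position error constant K_pos = G_c(0)·G_p(0) = 34.2·0.4508 = 15.42.
Steady-state error to a unit step: e_ss = 1/(1+K_pos) = 1/16.42 = 0.0609.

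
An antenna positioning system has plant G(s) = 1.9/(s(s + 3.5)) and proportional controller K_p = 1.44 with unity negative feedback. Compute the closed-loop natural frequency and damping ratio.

The closed-loop denominator is s(s+3.5) + 1.44·1.9 = s² + 3.5s + 2.736.
Matching s² + 2ζω_n s + ω_n²: ω_n = √2.736 = 1.654 rad/s and 2ζω_n = 3.5, so ζ = 3.5/(2·1.654) = 1.06.

ω_n = 1.65 rad/s, ζ = 1.06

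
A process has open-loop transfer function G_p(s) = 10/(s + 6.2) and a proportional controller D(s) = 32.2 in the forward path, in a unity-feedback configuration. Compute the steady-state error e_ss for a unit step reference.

0.0189

The loop is type 0. Static position error constant K_pos = D(0)·G_p(0) = 32.2·1.613 = 51.94.
Steady-state error to a unit step: e_ss = 1/(1+K_pos) = 1/52.94 = 0.0189.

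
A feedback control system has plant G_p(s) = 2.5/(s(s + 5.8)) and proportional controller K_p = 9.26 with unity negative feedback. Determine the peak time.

T_p = 0.818 s

Closed-loop characteristic equation: s² + 5.8s + 23.15 = 0, so ω_n = 4.811 rad/s and ζ = 5.8/(2·4.811) = 0.6027.
Damped frequency ω_d = ω_n√(1−ζ²) = 3.839 rad/s, so peak time T_p = π/ω_d = 0.818 s.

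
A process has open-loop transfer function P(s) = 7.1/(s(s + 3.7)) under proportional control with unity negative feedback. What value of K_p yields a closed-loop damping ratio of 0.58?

Closed-loop characteristic equation: s² + 3.7s + K_p·7.1 = 0.
So ω_n = √(7.1K_p) and 2ζω_n = 3.7, giving ζ = 3.7/(2√(7.1K_p)).
Setting ζ = 0.58: √(7.1K_p) = 3.7/(2·0.58) = 3.19, so K_p = 10.17/7.1 = 1.43.

K_p = 1.43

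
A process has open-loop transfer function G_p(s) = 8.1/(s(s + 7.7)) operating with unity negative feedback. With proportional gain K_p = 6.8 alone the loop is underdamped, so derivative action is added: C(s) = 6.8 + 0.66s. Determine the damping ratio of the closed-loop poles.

ζ = 0.879

Forward path: (6.8 + 0.66s)·8.1/(s(s+7.7)). The closed-loop characteristic equation is s² + (7.7 + 8.1·0.66)s + 8.1·6.8 = 0.
That is s² + 13.05s + 55.08 = 0, so ω_n = 7.422 rad/s and ζ = 13.05/(2·7.422) = 0.8789.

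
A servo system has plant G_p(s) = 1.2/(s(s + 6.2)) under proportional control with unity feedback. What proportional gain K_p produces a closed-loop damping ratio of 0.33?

Closed-loop characteristic equation: s² + 6.2s + K_p·1.2 = 0.
So ω_n = √(1.2K_p) and 2ζω_n = 6.2, giving ζ = 6.2/(2√(1.2K_p)).
Setting ζ = 0.33: √(1.2K_p) = 6.2/(2·0.33) = 9.394, so K_p = 88.25/1.2 = 73.5.

K_p = 73.5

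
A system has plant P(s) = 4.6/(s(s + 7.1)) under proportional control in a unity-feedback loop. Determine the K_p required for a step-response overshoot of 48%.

From %OS = 100·exp(−πζ/√(1−ζ²)) = 48%, ζ = −ln(0.48)/√(π²+ln²(0.48)) = 0.2275.
Characteristic equation s² + 7.1s + 4.6K_p = 0 gives ζ = 7.1/(2√(4.6K_p)).
Setting ζ = 0.2275: √(4.6K_p) = 7.1/(2·0.2275) = 15.6, so K_p = 243.5/4.6 = 52.9.

K_p = 52.9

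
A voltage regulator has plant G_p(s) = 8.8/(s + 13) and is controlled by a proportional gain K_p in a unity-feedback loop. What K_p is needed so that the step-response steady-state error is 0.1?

K_p = 13.3

The loop is type 0, so e_ss(step) = 1/(1 + K_pos) with K_pos = K_p·G_p(0).
G_p(0) = 0.6769. Require 1/(1 + K_p·0.6769) = 0.1, so 1 + 0.6769·K_p = 10.
K_p = (10 − 1)/0.6769 = 13.3.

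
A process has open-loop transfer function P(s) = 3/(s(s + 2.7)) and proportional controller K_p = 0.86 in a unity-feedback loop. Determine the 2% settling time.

The closed-loop denominator s² + 2.7s + 2.58 gives ω_n = √2.58 = 1.606 and ζ = 2.7/(2ω_n) = 0.8405.
2% settling time T_s ≈ 4/(ζω_n) = 4/1.35 = 2.96 s.

T_s ≈ 2.96 s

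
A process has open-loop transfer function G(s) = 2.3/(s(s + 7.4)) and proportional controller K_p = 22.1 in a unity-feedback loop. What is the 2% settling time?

T_s ≈ 1.08 s

The closed-loop denominator s² + 7.4s + 50.83 gives ω_n = √50.83 = 7.13 and ζ = 7.4/(2ω_n) = 0.519.
2% settling time T_s ≈ 4/(ζω_n) = 4/3.7 = 1.08 s.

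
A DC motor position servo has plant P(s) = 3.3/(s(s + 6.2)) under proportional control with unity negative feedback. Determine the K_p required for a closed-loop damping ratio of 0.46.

Closed-loop characteristic equation: s² + 6.2s + K_p·3.3 = 0.
So ω_n = √(3.3K_p) and 2ζω_n = 6.2, giving ζ = 6.2/(2√(3.3K_p)).
Setting ζ = 0.46: √(3.3K_p) = 6.2/(2·0.46) = 6.739, so K_p = 45.42/3.3 = 13.8.

K_p = 13.8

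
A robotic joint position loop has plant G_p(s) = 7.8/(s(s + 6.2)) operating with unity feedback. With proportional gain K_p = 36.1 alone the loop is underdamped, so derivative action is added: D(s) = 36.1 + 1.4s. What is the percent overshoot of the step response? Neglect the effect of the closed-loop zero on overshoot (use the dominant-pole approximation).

Forward path: (36.1 + 1.4s)·7.8/(s(s+6.2)). The closed-loop characteristic equation is s² + (6.2 + 7.8·1.4)s + 7.8·36.1 = 0.
That is s² + 17.12s + 281.6 = 0, so ω_n = 16.78 rad/s and ζ = 17.12/(2·16.78) = 0.5101.
%OS = 100·exp(−πζ/√(1−ζ²)) = 15.5%.

15.5%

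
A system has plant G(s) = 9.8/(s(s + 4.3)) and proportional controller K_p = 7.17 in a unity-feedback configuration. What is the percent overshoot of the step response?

The closed-loop denominator s² + 4.3s + 70.27 gives ω_n = √70.27 = 8.382 and ζ = 4.3/(2ω_n) = 0.2565.
%OS = 100·exp(−πζ/√(1−ζ²)) = 100·exp(−π·0.2565/√0.9342) = 43.4%.

43.4%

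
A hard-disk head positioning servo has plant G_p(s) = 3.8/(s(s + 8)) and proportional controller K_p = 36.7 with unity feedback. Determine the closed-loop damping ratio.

ζ = 0.339

1 + K_p·G_p(s) = 0 gives s² + 8s + 139.5 = 0.
Matching s² + 2ζω_n s + ω_n²: ω_n = √139.5 = 11.81 rad/s and 2ζω_n = 8, so ζ = 8/(2·11.81) = 0.339.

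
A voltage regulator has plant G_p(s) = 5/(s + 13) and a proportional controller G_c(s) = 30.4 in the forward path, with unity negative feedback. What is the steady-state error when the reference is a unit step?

The loop is type 0. Static position error constant K_pos = G_c(0)·G_p(0) = 30.4·0.3846 = 11.69.
Steady-state error to a unit step: e_ss = 1/(1+K_pos) = 1/12.69 = 0.0788.

0.0788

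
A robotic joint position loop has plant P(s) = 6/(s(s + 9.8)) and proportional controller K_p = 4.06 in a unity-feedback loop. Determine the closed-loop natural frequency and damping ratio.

ω_n = 4.94 rad/s, ζ = 0.993

With unity feedback the closed-loop characteristic equation is s² + 9.8s + 4.06·6 = s² + 9.8s + 24.36 = 0.
Matching s² + 2ζω_n s + ω_n²: ω_n = √24.36 = 4.936 rad/s and 2ζω_n = 9.8, so ζ = 9.8/(2·4.936) = 0.993.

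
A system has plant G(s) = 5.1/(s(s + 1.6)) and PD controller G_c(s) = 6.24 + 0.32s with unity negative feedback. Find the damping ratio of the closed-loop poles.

Forward path: (6.24 + 0.32s)·5.1/(s(s+1.6)). The closed-loop characteristic equation is s² + (1.6 + 5.1·0.32)s + 5.1·6.24 = 0.
That is s² + 3.232s + 31.82 = 0, so ω_n = 5.641 rad/s and ζ = 3.232/(2·5.641) = 0.2865.

ζ = 0.286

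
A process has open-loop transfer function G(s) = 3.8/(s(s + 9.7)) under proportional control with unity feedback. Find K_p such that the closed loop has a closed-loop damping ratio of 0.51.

Closed-loop characteristic equation: s² + 9.7s + K_p·3.8 = 0.
So ω_n = √(3.8K_p) and 2ζω_n = 9.7, giving ζ = 9.7/(2√(3.8K_p)).
Setting ζ = 0.51: √(3.8K_p) = 9.7/(2·0.51) = 9.51, so K_p = 90.44/3.8 = 23.8.

K_p = 23.8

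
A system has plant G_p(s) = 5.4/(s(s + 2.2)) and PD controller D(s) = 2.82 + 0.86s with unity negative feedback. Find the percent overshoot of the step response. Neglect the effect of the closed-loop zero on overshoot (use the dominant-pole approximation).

0.324%

Forward path: (2.82 + 0.86s)·5.4/(s(s+2.2)). The closed-loop characteristic equation is s² + (2.2 + 5.4·0.86)s + 5.4·2.82 = 0.
That is s² + 6.844s + 15.23 = 0, so ω_n = 3.902 rad/s and ζ = 6.844/(2·3.902) = 0.8769.
%OS = 100·exp(−πζ/√(1−ζ²)) = 0.324%.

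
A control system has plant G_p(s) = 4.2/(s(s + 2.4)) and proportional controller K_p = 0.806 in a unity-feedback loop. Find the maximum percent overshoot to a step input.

6.7%

From 1 + K_pG_p(s) = 0: s² + 2.4s + 3.385 = 0 ⇒ ω_n = 1.84, ζ = 0.6522.
%OS = 100·exp(−πζ/√(1−ζ²)) = 100·exp(−π·0.6522/√0.5746) = 6.7%.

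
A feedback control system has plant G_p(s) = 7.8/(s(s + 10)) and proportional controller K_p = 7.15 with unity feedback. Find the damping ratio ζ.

ζ = 0.67

With unity feedback the closed-loop characteristic equation is s² + 10s + 7.15·7.8 = s² + 10s + 55.77 = 0.
Matching s² + 2ζω_n s + ω_n²: ω_n = √55.77 = 7.468 rad/s and 2ζω_n = 10, so ζ = 10/(2·7.468) = 0.67.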